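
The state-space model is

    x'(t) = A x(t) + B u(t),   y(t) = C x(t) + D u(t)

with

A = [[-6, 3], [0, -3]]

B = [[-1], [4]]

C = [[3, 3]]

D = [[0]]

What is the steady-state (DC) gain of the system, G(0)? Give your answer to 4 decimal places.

G(0) = C(-A)^{-1}B + D = -C A^{-1} B + D.
det A = 18, so A^{-1} = (1/18)·adj(A) = [[-1/6, -1/6], [0, -1/3]]
A^{-1} B = [-1/2, -4/3]^T
C A^{-1} B = -11/2
G(0) = D - C A^{-1} B = 0 - (-11/2) = 11/2 ≈ 5.5000

5.5000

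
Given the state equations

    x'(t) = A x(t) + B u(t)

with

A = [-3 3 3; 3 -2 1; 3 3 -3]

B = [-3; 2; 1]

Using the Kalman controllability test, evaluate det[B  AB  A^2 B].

0

AB = [[18], [-12], [-6]]
A^2B = [[-108], [72], [36]]
Controllability matrix C = [B  AB  A^2B] = [[-3, 18, -108], [2, -12, 72], [1, -6, 36]]
Expanding along the first row, det(C) = (-3)·((-12)·36 - 72·(-6)) - 18·(2·36 - 72·1) + (-108)·(2·(-6) - (-12)·1) = (-3)·0 - 18·0 + (-108)·0 = 0
Since det(C) = 0, rank(C) < 3 and the system is not completely controllable.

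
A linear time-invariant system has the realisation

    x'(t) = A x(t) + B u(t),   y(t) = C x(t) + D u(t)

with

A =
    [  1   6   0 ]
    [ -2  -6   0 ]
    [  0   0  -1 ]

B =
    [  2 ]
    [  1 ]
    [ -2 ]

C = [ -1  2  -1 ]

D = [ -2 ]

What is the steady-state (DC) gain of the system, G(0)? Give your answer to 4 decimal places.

-4.6667

G(0) = C(-A)^{-1}B + D = -C A^{-1} B + D.
det A = -6, so A^{-1} = (1/-6)·adj(A) = [[-1, -1, 0], [1/3, 1/6, 0], [0, 0, -1]]
A^{-1} B = [-3, 5/6, 2]^T
C A^{-1} B = 8/3
G(0) = D - C A^{-1} B = -2 - (8/3) = -14/3 ≈ -4.6667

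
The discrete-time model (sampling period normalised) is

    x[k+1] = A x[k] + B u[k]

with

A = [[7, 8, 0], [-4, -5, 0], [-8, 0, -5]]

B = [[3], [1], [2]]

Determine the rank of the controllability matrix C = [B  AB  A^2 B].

AB = [[29], [-17], [-34]]
A^2B = [[67], [-31], [-62]]
Controllability matrix C = [B  AB  A^2B] = [[3, 29, 67], [1, -17, -31], [2, -34, -62]]
The rows r1, r2, r3 of C are linearly dependent: -2·r2 + r3 = 0 (check each entry), so rank(C) ≤ 2.
The 2×2 minor from rows 1, 2, columns 1, 2 is 3·(-17) - 29·1 = -51 - 29 = -80 ≠ 0, so rank(C) = 2.
rank(C) = 2 < n = 3, so the pair (A, B) is not completely controllable.

2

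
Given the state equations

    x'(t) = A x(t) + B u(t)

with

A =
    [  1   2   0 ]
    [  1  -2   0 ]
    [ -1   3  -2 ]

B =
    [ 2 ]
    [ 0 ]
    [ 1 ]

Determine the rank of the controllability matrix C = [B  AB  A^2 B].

AB = [[2], [2], [-4]]
A^2B = [[6], [-2], [12]]
Controllability matrix C = [B  AB  A^2B] = [[2, 2, 6], [0, 2, -2], [1, -4, 12]]
det(C) = 2·(2·12 - (-2)·(-4)) - 2·(0·12 - (-2)·1) + 6·(0·(-4) - 2·1) = 2·16 - 2·2 + 6·(-2) = 16 ≠ 0, so rank(C) = 3.
rank(C) = 3 = n, so the pair (A, B) is completely controllable.

3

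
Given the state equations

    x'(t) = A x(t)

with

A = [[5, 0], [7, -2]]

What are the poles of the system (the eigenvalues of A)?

-2, 5

det(sI - A) = s^2 - (tr A)s + det A, with tr A = 5 + (-2) = 3 and det A = 5·(-2) - 0·7 = -10 - 0 = -10.
So p(s) = det(sI - A) = s^2 - 3s - 10.
Factor s^2 - 3s - 10: two numbers with sum 3 and product -10 are 5 and -2, so s^2 - 3s - 10 = (s - 5)(s + 2).
Hence p(s) = (s - 5) (s + 2), with roots -2, 5.
At least one eigenvalue has non-negative real part, so the system is not asymptotically stable.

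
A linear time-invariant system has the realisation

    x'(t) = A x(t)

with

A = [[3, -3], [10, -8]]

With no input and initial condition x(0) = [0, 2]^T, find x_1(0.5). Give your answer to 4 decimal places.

-0.8685

det(sI - A) = s^2 - (tr A)s + det A, with tr A = 3 + (-8) = -5 and det A = 3·(-8) - (-3)·10 = -24 - (-30) = 6.
So p(s) = det(sI - A) = s^2 + 5s + 6.
Factor s^2 + 5s + 6: two numbers with sum -5 and product 6 are -2 and -3, so s^2 + 5s + 6 = (s + 2)(s + 3).
Hence p(s) = (s + 2) (s + 3), with roots -3, -2.
The eigenvalues -3, -2 are distinct and real, so A is diagonalisable and x(t) = e^{At} x(0) = V diag(e^{λ_i t}) V^{-1} x(0), where the columns of V are the eigenvectors.
λ = -3: A - (-3)I = [[6, -3], [10, -5]]. Row 1 gives 6·v1 + (-3)·v2 = 0, so take v_1 = [1, 2]^T.
λ = -2: A - (-2)I = [[5, -3], [10, -6]]. Row 1 gives 5·v1 + (-3)·v2 = 0, so take v_2 = [-3, -5]^T.
V = [v_1 v_2] = [[1, -3], [2, -5]] has det V = 1, so V^{-1} = adj(V)/det V = [[-5, 3], [-2, 1]].
Modal coordinates z(0) = V^{-1} x(0): (-5)·0 + 3·2 = 6; (-2)·0 + 1·2 = 2; so z(0) = [6, 2]^T.
x_1(t) = Σ_i (v_i)_1 · z_i(0) · e^{λ_i t} (row 1 of V times the modal terms).
x_1(0.5) = 1·6·e^{-3·0.5} + (-3)·2·e^{-2·0.5} = 6·0.223130 + (-6)·0.367879 = -0.8685.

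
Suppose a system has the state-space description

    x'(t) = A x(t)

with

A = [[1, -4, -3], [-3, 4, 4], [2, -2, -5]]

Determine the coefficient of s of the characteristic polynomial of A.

Expand det(sI - A) for the 3×3 matrix.
p(s) = s^3 - 19s - 22.
(Check: constant term = det(-A) = (-1)^3 det A = -22; coefficient of s^2 = -tr A = 0.)
The coefficient of s is -19.

-19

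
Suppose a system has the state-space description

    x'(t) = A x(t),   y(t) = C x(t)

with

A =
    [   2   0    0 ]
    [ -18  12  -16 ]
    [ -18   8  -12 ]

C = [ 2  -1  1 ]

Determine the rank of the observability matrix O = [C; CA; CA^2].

2

CA = [[4, -4, 4]]
CA^2 = [[8, -16, 16]]
Observability matrix O = [C; CA; CA^2] = [[2, -1, 1], [4, -4, 4], [8, -16, 16]]
The columns c1, c2, c3 of O are linearly dependent: c2 + c3 = 0 (check each entry), so rank(O) ≤ 2.
The 2×2 minor from rows 1, 2, columns 1, 2 is 2·(-4) - (-1)·4 = -8 - (-4) = -4 ≠ 0, so rank(O) = 2.
rank(O) = 2 < n = 3, so the pair (A, C) is not completely observable.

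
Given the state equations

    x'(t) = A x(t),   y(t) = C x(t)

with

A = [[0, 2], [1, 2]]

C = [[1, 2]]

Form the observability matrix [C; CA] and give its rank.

CA = [[2, 6]]
Observability matrix O = [C; CA] = [[1, 2], [2, 6]]
det(O) = 1·6 - 2·2 = 6 - 4 = 2 ≠ 0, so rank(O) = 2.
rank(O) = 2 = n, so the pair (A, C) is completely observable.

2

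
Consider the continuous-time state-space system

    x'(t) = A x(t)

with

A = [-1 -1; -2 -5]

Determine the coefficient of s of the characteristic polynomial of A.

6

For a 2×2 matrix, det(sI - A) = s^2 - (tr A)s + det A.
tr A = -6, det A = 3.
So p(s) = s^2 + 6s + 3.
The coefficient of s is 6.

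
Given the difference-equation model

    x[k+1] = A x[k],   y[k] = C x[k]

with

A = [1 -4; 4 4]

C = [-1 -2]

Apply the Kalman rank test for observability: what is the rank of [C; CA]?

CA = [[-9, -4]]
Observability matrix O = [C; CA] = [[-1, -2], [-9, -4]]
det(O) = (-1)·(-4) - (-2)·(-9) = 4 - 18 = -14 ≠ 0, so rank(O) = 2.
rank(O) = 2 = n, so the pair (A, C) is completely observable.

2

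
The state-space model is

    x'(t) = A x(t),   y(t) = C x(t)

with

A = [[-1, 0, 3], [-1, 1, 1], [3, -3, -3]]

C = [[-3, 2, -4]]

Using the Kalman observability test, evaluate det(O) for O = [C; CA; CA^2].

1413

CA = [[-11, 14, 5]]
CA^2 = [[12, -1, -34]]
Observability matrix O = [C; CA; CA^2] = [[-3, 2, -4], [-11, 14, 5], [12, -1, -34]]
Expanding along the first row, det(O) = (-3)·(14·(-34) - 5·(-1)) - 2·((-11)·(-34) - 5·12) + (-4)·((-11)·(-1) - 14·12) = (-3)·(-471) - 2·314 + (-4)·(-157) = 1413
Since det(O) ≠ 0, rank(O) = 3 and the system is completely observable.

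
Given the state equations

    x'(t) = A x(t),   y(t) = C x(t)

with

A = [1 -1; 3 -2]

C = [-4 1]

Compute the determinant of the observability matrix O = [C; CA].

CA = [[-1, 2]]
Observability matrix O = [C; CA] = [[-4, 1], [-1, 2]]
det(O) = (-4)·2 - 1·(-1) = -8 - (-1) = -7
Since det(O) ≠ 0, rank(O) = 2 and the system is completely observable.

-7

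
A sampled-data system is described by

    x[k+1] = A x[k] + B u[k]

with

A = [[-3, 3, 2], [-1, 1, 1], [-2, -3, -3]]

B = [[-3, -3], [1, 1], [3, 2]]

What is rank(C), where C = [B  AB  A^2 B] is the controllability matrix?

AB = [[18, 16], [7, 6], [-6, -3]]
A^2B = [[-45, -36], [-17, -13], [-39, -41]]
Controllability matrix C = [B  AB  A^2B] = [[-3, -3, 18, 16, -45, -36], [1, 1, 7, 6, -17, -13], [3, 2, -6, -3, -39, -41]]
Take the 3×3 submatrix of C formed by columns 1, 2, 3: [[-3, -3, 18], [1, 1, 7], [3, 2, -6]]. Its determinant is (-3)·(1·(-6) - 7·2) - (-3)·(1·(-6) - 7·3) + 18·(1·2 - 1·3) = (-3)·(-20) - (-3)·(-27) + 18·(-1) = -39 ≠ 0.
So rank(C) ≥ 3; since C has 3 rows, rank(C) = 3.
rank(C) = 3 = n, so the pair (A, B) is completely controllable.

3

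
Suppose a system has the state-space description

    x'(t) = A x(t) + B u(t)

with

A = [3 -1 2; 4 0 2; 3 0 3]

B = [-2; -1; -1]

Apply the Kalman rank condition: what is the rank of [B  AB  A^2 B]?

AB = [[-7], [-10], [-9]]
A^2B = [[-29], [-46], [-48]]
Controllability matrix C = [B  AB  A^2B] = [[-2, -7, -29], [-1, -10, -46], [-1, -9, -48]]
det(C) = (-2)·((-10)·(-48) - (-46)·(-9)) - (-7)·((-1)·(-48) - (-46)·(-1)) + (-29)·((-1)·(-9) - (-10)·(-1)) = (-2)·66 - (-7)·2 + (-29)·(-1) = -89 ≠ 0, so rank(C) = 3.
rank(C) = 3 = n, so the pair (A, B) is completely controllable.

3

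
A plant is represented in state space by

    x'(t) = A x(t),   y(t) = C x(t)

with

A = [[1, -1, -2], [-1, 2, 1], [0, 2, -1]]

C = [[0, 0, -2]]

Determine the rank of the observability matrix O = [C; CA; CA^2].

CA = [[0, -4, 2]]
CA^2 = [[4, -4, -6]]
Observability matrix O = [C; CA; CA^2] = [[0, 0, -2], [0, -4, 2], [4, -4, -6]]
det(O) = 0·((-4)·(-6) - 2·(-4)) - 0·(0·(-6) - 2·4) + (-2)·(0·(-4) - (-4)·4) = 0·32 - 0·(-8) + (-2)·16 = -32 ≠ 0, so rank(O) = 3.
rank(O) = 3 = n, so the pair (A, C) is completely observable.

3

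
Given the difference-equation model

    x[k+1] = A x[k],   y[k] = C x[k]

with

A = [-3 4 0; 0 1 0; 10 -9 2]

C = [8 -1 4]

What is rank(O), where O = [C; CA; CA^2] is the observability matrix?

2

CA = [[16, -5, 8]]
CA^2 = [[32, -13, 16]]
Observability matrix O = [C; CA; CA^2] = [[8, -1, 4], [16, -5, 8], [32, -13, 16]]
The columns c1, c2, c3 of O are linearly dependent: -c1 + 2·c3 = 0 (check each entry), so rank(O) ≤ 2.
The 2×2 minor from rows 1, 2, columns 1, 2 is 8·(-5) - (-1)·16 = -40 - (-16) = -24 ≠ 0, so rank(O) = 2.
rank(O) = 2 < n = 3, so the pair (A, C) is not completely observable.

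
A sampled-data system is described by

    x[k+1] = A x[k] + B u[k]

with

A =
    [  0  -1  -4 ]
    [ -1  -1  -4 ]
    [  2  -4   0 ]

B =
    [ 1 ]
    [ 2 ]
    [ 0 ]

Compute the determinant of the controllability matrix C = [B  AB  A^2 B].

-142

AB = [[-2], [-3], [-6]]
A^2B = [[27], [29], [8]]
Controllability matrix C = [B  AB  A^2B] = [[1, -2, 27], [2, -3, 29], [0, -6, 8]]
Expanding along the first row, det(C) = 1·((-3)·8 - 29·(-6)) - (-2)·(2·8 - 29·0) + 27·(2·(-6) - (-3)·0) = 1·150 - (-2)·16 + 27·(-12) = -142
Since det(C) ≠ 0, rank(C) = 3 and the system is completely controllable.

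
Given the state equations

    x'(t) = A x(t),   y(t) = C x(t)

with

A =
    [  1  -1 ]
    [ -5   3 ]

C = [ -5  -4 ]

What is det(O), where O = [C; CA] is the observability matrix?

95

CA = [[15, -7]]
Observability matrix O = [C; CA] = [[-5, -4], [15, -7]]
det(O) = (-5)·(-7) - (-4)·15 = 35 - (-60) = 95
Since det(O) ≠ 0, rank(O) = 2 and the system is completely observable.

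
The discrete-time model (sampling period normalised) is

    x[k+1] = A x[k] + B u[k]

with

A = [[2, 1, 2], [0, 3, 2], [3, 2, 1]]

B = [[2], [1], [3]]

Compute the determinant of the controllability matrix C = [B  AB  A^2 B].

AB = [[11], [9], [11]]
A^2B = [[53], [49], [62]]
Controllability matrix C = [B  AB  A^2B] = [[2, 11, 53], [1, 9, 49], [3, 11, 62]]
Expanding along the first row, det(C) = 2·(9·62 - 49·11) - 11·(1·62 - 49·3) + 53·(1·11 - 9·3) = 2·19 - 11·(-85) + 53·(-16) = 125
Since det(C) ≠ 0, rank(C) = 3 and the system is completely controllable.

125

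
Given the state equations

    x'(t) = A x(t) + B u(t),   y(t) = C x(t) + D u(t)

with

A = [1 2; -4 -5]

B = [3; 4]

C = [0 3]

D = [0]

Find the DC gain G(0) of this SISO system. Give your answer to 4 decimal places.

G(0) = C(-A)^{-1}B + D = -C A^{-1} B + D.
det A = 3, so A^{-1} = (1/3)·adj(A) = [[-5/3, -2/3], [4/3, 1/3]]
A^{-1} B = [-23/3, 16/3]^T
C A^{-1} B = 16
G(0) = D - C A^{-1} B = 0 - (16) = -16

-16.0000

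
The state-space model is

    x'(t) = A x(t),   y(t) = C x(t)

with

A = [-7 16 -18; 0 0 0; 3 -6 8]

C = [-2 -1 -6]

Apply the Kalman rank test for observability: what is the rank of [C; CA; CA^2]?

2

CA = [[-4, 4, -12]]
CA^2 = [[-8, 8, -24]]
Observability matrix O = [C; CA; CA^2] = [[-2, -1, -6], [-4, 4, -12], [-8, 8, -24]]
The columns c1, c2, c3 of O are linearly dependent: -3·c1 + c3 = 0 (check each entry), so rank(O) ≤ 2.
The 2×2 minor from rows 1, 2, columns 1, 2 is (-2)·4 - (-1)·(-4) = -8 - 4 = -12 ≠ 0, so rank(O) = 2.
rank(O) = 2 < n = 3, so the pair (A, C) is not completely observable.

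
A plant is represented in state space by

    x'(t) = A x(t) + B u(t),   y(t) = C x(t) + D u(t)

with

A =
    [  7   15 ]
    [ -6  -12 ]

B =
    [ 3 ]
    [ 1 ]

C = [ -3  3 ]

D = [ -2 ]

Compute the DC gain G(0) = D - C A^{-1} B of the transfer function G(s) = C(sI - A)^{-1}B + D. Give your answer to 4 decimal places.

G(0) = C(-A)^{-1}B + D = -C A^{-1} B + D.
det A = 6, so A^{-1} = (1/6)·adj(A) = [[-2, -5/2], [1, 7/6]]
A^{-1} B = [-17/2, 25/6]^T
C A^{-1} B = 38
G(0) = D - C A^{-1} B = -2 - (38) = -40

-40.0000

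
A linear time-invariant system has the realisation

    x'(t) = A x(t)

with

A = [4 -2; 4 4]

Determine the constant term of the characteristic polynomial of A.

24

For a 2×2 matrix, det(sI - A) = s^2 - (tr A)s + det A.
tr A = 8, det A = 24.
So p(s) = s^2 - 8s + 24.
The constant term is 24.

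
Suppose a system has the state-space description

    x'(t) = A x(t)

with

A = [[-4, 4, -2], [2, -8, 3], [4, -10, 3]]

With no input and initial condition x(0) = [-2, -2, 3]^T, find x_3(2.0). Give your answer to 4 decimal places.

det(sI - A) = s^3 - (tr A)s^2 + (M11 + M22 + M33)s - det A, where Mii is the 2×2 principal minor of A obtained by deleting row i and column i.
tr A = (-4) + (-8) + 3 = -9; M11 = (-8)·3 - 3·(-10) = -24 - (-30) = 6; M22 = (-4)·3 - (-2)·4 = -12 - (-8) = -4; M33 = (-4)·(-8) - 4·2 = 32 - 8 = 24; sum of minors = 26.
det A = (-4)·((-8)·3 - 3·(-10)) - 4·(2·3 - 3·4) + (-2)·(2·(-10) - (-8)·4) = (-4)·6 - 4·(-6) + (-2)·12 = -24.
So p(s) = det(sI - A) = s^3 + 9s^2 + 26s + 24.
Rational-root test: any integer root divides 24. Testing small divisors, s = -2 works: p(-2) = -8 + 36 + (-52) + 24 = 0, so (s + 2) is a factor.
Dividing, p(s) = (s + 2)(s^2 + 7s + 12).
Factor s^2 + 7s + 12: two numbers with sum -7 and product 12 are -3 and -4, so s^2 + 7s + 12 = (s + 3)(s + 4).
Hence p(s) = (s + 2) (s + 3) (s + 4), with roots -4, -3, -2.
The eigenvalues -4, -3, -2 are distinct and real, so A is diagonalisable and x(t) = e^{At} x(0) = V diag(e^{λ_i t}) V^{-1} x(0), where the columns of V are the eigenvectors.
λ = -4: A - (-4)I = [[0, 4, -2], [2, -4, 3], [4, -10, 7]]. v must be orthogonal to every row; (row 1) × (row 2) = [4, -4, -8], so take v_1 = [-1, 1, 2]^T.
λ = -3: A - (-3)I = [[-1, 4, -2], [2, -5, 3], [4, -10, 6]]. v must be orthogonal to every row; (row 1) × (row 2) = [2, -1, -3], so take v_2 = [2, -1, -3]^T.
λ = -2: A - (-2)I = [[-2, 4, -2], [2, -6, 3], [4, -10, 5]]. v must be orthogonal to every row; (row 1) × (row 2) = [0, 2, 4], so take v_3 = [0, 1, 2]^T.
V = [v_1 v_2 v_3] = [[-1, 2, 0], [1, -1, 1], [2, -3, 2]] has det V = -1, so V^{-1} = adj(V)/det V = [[-1, 4, -2], [0, 2, -1], [1, -1, 1]].
Modal coordinates z(0) = V^{-1} x(0): (-1)·(-2) + 4·(-2) + (-2)·3 = -12; 0·(-2) + 2·(-2) + (-1)·3 = -7; 1·(-2) + (-1)·(-2) + 1·3 = 3; so z(0) = [-12, -7, 3]^T.
x_3(t) = Σ_i (v_i)_3 · z_i(0) · e^{λ_i t} (row 3 of V times the modal terms).
x_3(2.0) = 2·(-12)·e^{-4·2.0} + (-3)·(-7)·e^{-3·2.0} + 2·3·e^{-2·2.0} = (-24)·0.000335 + 21·0.002479 + 6·0.018316 = 0.1539.

0.1539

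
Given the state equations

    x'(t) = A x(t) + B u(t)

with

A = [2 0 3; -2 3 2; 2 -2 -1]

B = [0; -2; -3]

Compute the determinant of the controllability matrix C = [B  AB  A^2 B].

-240

AB = [[-9], [-12], [7]]
A^2B = [[3], [-4], [-1]]
Controllability matrix C = [B  AB  A^2B] = [[0, -9, 3], [-2, -12, -4], [-3, 7, -1]]
Expanding along the first row, det(C) = 0·((-12)·(-1) - (-4)·7) - (-9)·((-2)·(-1) - (-4)·(-3)) + 3·((-2)·7 - (-12)·(-3)) = 0·40 - (-9)·(-10) + 3·(-50) = -240
Since det(C) ≠ 0, rank(C) = 3 and the system is completely controllable.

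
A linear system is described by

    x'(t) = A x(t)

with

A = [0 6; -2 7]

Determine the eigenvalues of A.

3, 4

det(sI - A) = s^2 - (tr A)s + det A, with tr A = 0 + 7 = 7 and det A = 0·7 - 6·(-2) = 0 - (-12) = 12.
So p(s) = det(sI - A) = s^2 - 7s + 12.
Factor s^2 - 7s + 12: two numbers with sum 7 and product 12 are 4 and 3, so s^2 - 7s + 12 = (s - 4)(s - 3).
Hence p(s) = (s - 4) (s - 3), with roots 3, 4.
At least one eigenvalue has non-negative real part, so the system is not asymptotically stable.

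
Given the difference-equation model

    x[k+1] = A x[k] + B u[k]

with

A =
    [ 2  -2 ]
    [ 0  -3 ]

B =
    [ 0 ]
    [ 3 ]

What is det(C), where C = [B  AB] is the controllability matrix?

18

AB = [[-6], [-9]]
Controllability matrix C = [B  AB] = [[0, -6], [3, -9]]
det(C) = 0·(-9) - (-6)·3 = 0 - (-18) = 18
Since det(C) ≠ 0, rank(C) = 2 and the system is completely controllable.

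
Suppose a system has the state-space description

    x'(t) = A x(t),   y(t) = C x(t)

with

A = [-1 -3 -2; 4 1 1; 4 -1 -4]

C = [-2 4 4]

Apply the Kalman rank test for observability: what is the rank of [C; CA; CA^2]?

3

CA = [[34, 6, -8]]
CA^2 = [[-42, -88, -30]]
Observability matrix O = [C; CA; CA^2] = [[-2, 4, 4], [34, 6, -8], [-42, -88, -30]]
det(O) = (-2)·(6·(-30) - (-8)·(-88)) - 4·(34·(-30) - (-8)·(-42)) + 4·(34·(-88) - 6·(-42)) = (-2)·(-884) - 4·(-1356) + 4·(-2740) = -3768 ≠ 0, so rank(O) = 3.
rank(O) = 3 = n, so the pair (A, C) is completely observable.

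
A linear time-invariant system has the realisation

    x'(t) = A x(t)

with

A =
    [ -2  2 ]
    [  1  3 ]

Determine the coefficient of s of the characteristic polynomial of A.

For a 2×2 matrix, det(sI - A) = s^2 - (tr A)s + det A.
tr A = 1, det A = -8.
So p(s) = s^2 - s - 8.
The coefficient of s is -1.

-1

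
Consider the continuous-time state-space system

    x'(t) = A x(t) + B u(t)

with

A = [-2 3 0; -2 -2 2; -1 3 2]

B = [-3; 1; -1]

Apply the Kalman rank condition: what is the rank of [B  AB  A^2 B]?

AB = [[9], [2], [4]]
A^2B = [[-12], [-14], [5]]
Controllability matrix C = [B  AB  A^2B] = [[-3, 9, -12], [1, 2, -14], [-1, 4, 5]]
det(C) = (-3)·(2·5 - (-14)·4) - 9·(1·5 - (-14)·(-1)) + (-12)·(1·4 - 2·(-1)) = (-3)·66 - 9·(-9) + (-12)·6 = -189 ≠ 0, so rank(C) = 3.
rank(C) = 3 = n, so the pair (A, B) is completely controllable.

3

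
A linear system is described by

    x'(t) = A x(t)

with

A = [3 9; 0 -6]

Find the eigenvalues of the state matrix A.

det(sI - A) = s^2 - (tr A)s + det A, with tr A = 3 + (-6) = -3 and det A = 3·(-6) - 9·0 = -18 - 0 = -18.
So p(s) = det(sI - A) = s^2 + 3s - 18.
Factor s^2 + 3s - 18: two numbers with sum -3 and product -18 are 3 and -6, so s^2 + 3s - 18 = (s - 3)(s + 6).
Hence p(s) = (s - 3) (s + 6), with roots -6, 3.
At least one eigenvalue has non-negative real part, so the system is not asymptotically stable.

-6, 3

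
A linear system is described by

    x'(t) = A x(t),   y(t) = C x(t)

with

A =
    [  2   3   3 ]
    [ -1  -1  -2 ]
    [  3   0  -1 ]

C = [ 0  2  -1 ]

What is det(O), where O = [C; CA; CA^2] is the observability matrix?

-9

CA = [[-5, -2, -3]]
CA^2 = [[-17, -13, -8]]
Observability matrix O = [C; CA; CA^2] = [[0, 2, -1], [-5, -2, -3], [-17, -13, -8]]
Expanding along the first row, det(O) = 0·((-2)·(-8) - (-3)·(-13)) - 2·((-5)·(-8) - (-3)·(-17)) + (-1)·((-5)·(-13) - (-2)·(-17)) = 0·(-23) - 2·(-11) + (-1)·31 = -9
Since det(O) ≠ 0, rank(O) = 3 and the system is completely observable.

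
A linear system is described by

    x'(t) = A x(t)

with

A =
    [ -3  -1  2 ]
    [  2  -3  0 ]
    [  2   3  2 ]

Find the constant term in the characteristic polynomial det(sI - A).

-46

Expand det(sI - A) for the 3×3 matrix.
p(s) = s^3 + 4s^2 - 5s - 46.
(Check: constant term = det(-A) = (-1)^3 det A = -46; coefficient of s^2 = -tr A = 4.)
The constant term is -46.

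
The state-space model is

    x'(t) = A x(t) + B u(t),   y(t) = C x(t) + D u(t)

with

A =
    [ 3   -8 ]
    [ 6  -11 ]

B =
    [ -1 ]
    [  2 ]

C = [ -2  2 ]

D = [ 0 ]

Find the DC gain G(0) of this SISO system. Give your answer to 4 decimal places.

G(0) = C(-A)^{-1}B + D = -C A^{-1} B + D.
det A = 15, so A^{-1} = (1/15)·adj(A) = [[-11/15, 8/15], [-2/5, 1/5]]
A^{-1} B = [9/5, 4/5]^T
C A^{-1} B = -2
G(0) = D - C A^{-1} B = 0 - (-2) = 2

2.0000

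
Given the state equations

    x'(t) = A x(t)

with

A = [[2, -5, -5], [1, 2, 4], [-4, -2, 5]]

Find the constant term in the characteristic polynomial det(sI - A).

-111

Expand det(sI - A) for the 3×3 matrix.
p(s) = s^3 - 9s^2 + 17s - 111.
(Check: constant term = det(-A) = (-1)^3 det A = -111; coefficient of s^2 = -tr A = -9.)
The constant term is -111.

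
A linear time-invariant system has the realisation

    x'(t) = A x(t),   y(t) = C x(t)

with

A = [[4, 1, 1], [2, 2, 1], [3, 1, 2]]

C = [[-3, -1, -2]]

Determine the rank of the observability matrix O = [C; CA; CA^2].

3

CA = [[-20, -7, -8]]
CA^2 = [[-118, -42, -43]]
Observability matrix O = [C; CA; CA^2] = [[-3, -1, -2], [-20, -7, -8], [-118, -42, -43]]
det(O) = (-3)·((-7)·(-43) - (-8)·(-42)) - (-1)·((-20)·(-43) - (-8)·(-118)) + (-2)·((-20)·(-42) - (-7)·(-118)) = (-3)·(-35) - (-1)·(-84) + (-2)·14 = -7 ≠ 0, so rank(O) = 3.
rank(O) = 3 = n, so the pair (A, C) is completely observable.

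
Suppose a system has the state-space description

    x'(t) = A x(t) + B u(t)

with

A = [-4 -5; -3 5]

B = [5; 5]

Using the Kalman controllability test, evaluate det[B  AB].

AB = [[-45], [10]]
Controllability matrix C = [B  AB] = [[5, -45], [5, 10]]
det(C) = 5·10 - (-45)·5 = 50 - (-225) = 275
Since det(C) ≠ 0, rank(C) = 2 and the system is completely controllable.

275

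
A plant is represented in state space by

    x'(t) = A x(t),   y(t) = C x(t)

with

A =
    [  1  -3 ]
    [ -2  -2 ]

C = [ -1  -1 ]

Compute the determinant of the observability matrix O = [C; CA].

-4

CA = [[1, 5]]
Observability matrix O = [C; CA] = [[-1, -1], [1, 5]]
det(O) = (-1)·5 - (-1)·1 = -5 - (-1) = -4
Since det(O) ≠ 0, rank(O) = 2 and the system is completely observable.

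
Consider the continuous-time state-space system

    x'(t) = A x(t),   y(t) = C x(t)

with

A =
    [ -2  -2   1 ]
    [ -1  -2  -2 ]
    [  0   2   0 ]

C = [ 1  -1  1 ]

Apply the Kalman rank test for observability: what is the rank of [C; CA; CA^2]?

CA = [[-1, 2, 3]]
CA^2 = [[0, 4, -5]]
Observability matrix O = [C; CA; CA^2] = [[1, -1, 1], [-1, 2, 3], [0, 4, -5]]
det(O) = 1·(2·(-5) - 3·4) - (-1)·((-1)·(-5) - 3·0) + 1·((-1)·4 - 2·0) = 1·(-22) - (-1)·5 + 1·(-4) = -21 ≠ 0, so rank(O) = 3.
rank(O) = 3 = n, so the pair (A, C) is completely observable.

3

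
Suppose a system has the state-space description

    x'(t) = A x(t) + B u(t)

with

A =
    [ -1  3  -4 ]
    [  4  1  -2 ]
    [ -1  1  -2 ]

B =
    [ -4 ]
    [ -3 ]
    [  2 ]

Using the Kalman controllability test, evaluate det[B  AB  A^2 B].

-10

AB = [[-13], [-23], [-3]]
A^2B = [[-44], [-69], [-4]]
Controllability matrix C = [B  AB  A^2B] = [[-4, -13, -44], [-3, -23, -69], [2, -3, -4]]
Expanding along the first row, det(C) = (-4)·((-23)·(-4) - (-69)·(-3)) - (-13)·((-3)·(-4) - (-69)·2) + (-44)·((-3)·(-3) - (-23)·2) = (-4)·(-115) - (-13)·150 + (-44)·55 = -10
Since det(C) ≠ 0, rank(C) = 3 and the system is completely controllable.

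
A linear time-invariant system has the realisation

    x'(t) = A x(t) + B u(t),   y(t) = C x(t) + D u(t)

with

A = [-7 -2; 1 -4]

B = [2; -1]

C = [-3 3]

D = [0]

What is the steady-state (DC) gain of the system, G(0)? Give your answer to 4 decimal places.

G(0) = C(-A)^{-1}B + D = -C A^{-1} B + D.
det A = 30, so A^{-1} = (1/30)·adj(A) = [[-2/15, 1/15], [-1/30, -7/30]]
A^{-1} B = [-1/3, 1/6]^T
C A^{-1} B = 3/2
G(0) = D - C A^{-1} B = 0 - (3/2) = -3/2 ≈ -1.5000

-1.5000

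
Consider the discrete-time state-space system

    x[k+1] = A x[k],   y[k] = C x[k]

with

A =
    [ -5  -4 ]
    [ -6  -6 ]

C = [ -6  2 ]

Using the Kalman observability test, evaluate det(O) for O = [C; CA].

-108

CA = [[18, 12]]
Observability matrix O = [C; CA] = [[-6, 2], [18, 12]]
det(O) = (-6)·12 - 2·18 = -72 - 36 = -108
Since det(O) ≠ 0, rank(O) = 2 and the system is completely observable.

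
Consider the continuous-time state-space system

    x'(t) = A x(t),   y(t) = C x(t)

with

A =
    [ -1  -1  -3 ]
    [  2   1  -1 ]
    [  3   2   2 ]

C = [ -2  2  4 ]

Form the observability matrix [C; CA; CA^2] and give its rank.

3

CA = [[18, 12, 12]]
CA^2 = [[42, 18, -42]]
Observability matrix O = [C; CA; CA^2] = [[-2, 2, 4], [18, 12, 12], [42, 18, -42]]
det(O) = (-2)·(12·(-42) - 12·18) - 2·(18·(-42) - 12·42) + 4·(18·18 - 12·42) = (-2)·(-720) - 2·(-1260) + 4·(-180) = 3240 ≠ 0, so rank(O) = 3.
rank(O) = 3 = n, so the pair (A, C) is completely observable.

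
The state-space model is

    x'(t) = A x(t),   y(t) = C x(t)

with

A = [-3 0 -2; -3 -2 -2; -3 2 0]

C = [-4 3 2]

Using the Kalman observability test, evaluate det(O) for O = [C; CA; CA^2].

CA = [[-3, -2, 2]]
CA^2 = [[9, 8, 10]]
Observability matrix O = [C; CA; CA^2] = [[-4, 3, 2], [-3, -2, 2], [9, 8, 10]]
Expanding along the first row, det(O) = (-4)·((-2)·10 - 2·8) - 3·((-3)·10 - 2·9) + 2·((-3)·8 - (-2)·9) = (-4)·(-36) - 3·(-48) + 2·(-6) = 276
Since det(O) ≠ 0, rank(O) = 3 and the system is completely observable.

276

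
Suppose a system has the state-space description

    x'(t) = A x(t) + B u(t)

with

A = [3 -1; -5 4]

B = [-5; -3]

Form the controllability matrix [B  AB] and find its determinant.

-101

AB = [[-12], [13]]
Controllability matrix C = [B  AB] = [[-5, -12], [-3, 13]]
det(C) = (-5)·13 - (-12)·(-3) = -65 - 36 = -101
Since det(C) ≠ 0, rank(C) = 2 and the system is completely controllable.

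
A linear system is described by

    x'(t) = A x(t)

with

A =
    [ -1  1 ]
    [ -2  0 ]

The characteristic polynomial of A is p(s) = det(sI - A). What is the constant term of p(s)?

For a 2×2 matrix, det(sI - A) = s^2 - (tr A)s + det A.
tr A = -1, det A = 2.
So p(s) = s^2 + s + 2.
The constant term is 2.

2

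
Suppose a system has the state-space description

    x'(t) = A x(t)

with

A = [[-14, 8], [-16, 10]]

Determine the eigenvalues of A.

-6, 2

det(sI - A) = s^2 - (tr A)s + det A, with tr A = (-14) + 10 = -4 and det A = (-14)·10 - 8·(-16) = -140 - (-128) = -12.
So p(s) = det(sI - A) = s^2 + 4s - 12.
Factor s^2 + 4s - 12: two numbers with sum -4 and product -12 are 2 and -6, so s^2 + 4s - 12 = (s - 2)(s + 6).
Hence p(s) = (s - 2) (s + 6), with roots -6, 2.
At least one eigenvalue has non-negative real part, so the system is not asymptotically stable.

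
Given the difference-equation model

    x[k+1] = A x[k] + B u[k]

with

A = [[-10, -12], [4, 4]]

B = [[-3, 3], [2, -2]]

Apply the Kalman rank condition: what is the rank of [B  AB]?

AB = [[6, -6], [-4, 4]]
Controllability matrix C = [B  AB] = [[-3, 3, 6, -6], [2, -2, -4, 4]]
Every column of C is a scalar multiple of column 1 = [-3, 2] (multipliers 1, -1, -2, 2), so the columns span a one-dimensional space.
C ≠ 0, hence rank(C) = 1.
rank(C) = 1 < n = 2, so the pair (A, B) is not completely controllable.

1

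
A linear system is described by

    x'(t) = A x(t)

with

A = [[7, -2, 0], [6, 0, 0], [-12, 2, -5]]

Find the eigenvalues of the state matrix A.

det(sI - A) = s^3 - (tr A)s^2 + (M11 + M22 + M33)s - det A, where Mii is the 2×2 principal minor of A obtained by deleting row i and column i.
tr A = 7 + 0 + (-5) = 2; M11 = 0·(-5) - 0·2 = 0 - 0 = 0; M22 = 7·(-5) - 0·(-12) = -35 - 0 = -35; M33 = 7·0 - (-2)·6 = 0 - (-12) = 12; sum of minors = -23.
det A = 7·(0·(-5) - 0·2) - (-2)·(6·(-5) - 0·(-12)) + 0·(6·2 - 0·(-12)) = 7·0 - (-2)·(-30) + 0·12 = -60.
So p(s) = det(sI - A) = s^3 - 2s^2 - 23s + 60.
Rational-root test: any integer root divides 60. Testing small divisors, s = 3 works: p(3) = 27 + (-18) + (-69) + 60 = 0, so (s - 3) is a factor.
Dividing, p(s) = (s - 3)(s^2 + s - 20).
Factor s^2 + s - 20: two numbers with sum -1 and product -20 are 4 and -5, so s^2 + s - 20 = (s - 4)(s + 5).
Hence p(s) = (s - 4) (s - 3) (s + 5), with roots -5, 3, 4.
At least one eigenvalue has non-negative real part, so the system is not asymptotically stable.

-5, 3, 4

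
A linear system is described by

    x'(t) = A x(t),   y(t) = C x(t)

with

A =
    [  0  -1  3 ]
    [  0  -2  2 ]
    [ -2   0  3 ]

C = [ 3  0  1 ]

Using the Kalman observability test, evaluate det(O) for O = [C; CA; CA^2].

-592

CA = [[-2, -3, 12]]
CA^2 = [[-24, 8, 24]]
Observability matrix O = [C; CA; CA^2] = [[3, 0, 1], [-2, -3, 12], [-24, 8, 24]]
Expanding along the first row, det(O) = 3·((-3)·24 - 12·8) - 0·((-2)·24 - 12·(-24)) + 1·((-2)·8 - (-3)·(-24)) = 3·(-168) - 0·240 + 1·(-88) = -592
Since det(O) ≠ 0, rank(O) = 3 and the system is completely observable.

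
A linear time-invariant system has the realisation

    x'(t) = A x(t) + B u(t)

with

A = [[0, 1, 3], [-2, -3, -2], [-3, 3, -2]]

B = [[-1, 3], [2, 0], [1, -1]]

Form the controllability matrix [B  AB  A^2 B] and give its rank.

3

AB = [[5, -3], [-6, -4], [7, -7]]
A^2B = [[15, -25], [-6, 32], [-47, 11]]
Controllability matrix C = [B  AB  A^2B] = [[-1, 3, 5, -3, 15, -25], [2, 0, -6, -4, -6, 32], [1, -1, 7, -7, -47, 11]]
Take the 3×3 submatrix of C formed by columns 1, 2, 3: [[-1, 3, 5], [2, 0, -6], [1, -1, 7]]. Its determinant is (-1)·(0·7 - (-6)·(-1)) - 3·(2·7 - (-6)·1) + 5·(2·(-1) - 0·1) = (-1)·(-6) - 3·20 + 5·(-2) = -64 ≠ 0.
So rank(C) ≥ 3; since C has 3 rows, rank(C) = 3.
rank(C) = 3 = n, so the pair (A, B) is completely controllable.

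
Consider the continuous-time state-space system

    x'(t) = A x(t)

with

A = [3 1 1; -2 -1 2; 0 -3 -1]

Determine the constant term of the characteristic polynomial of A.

-25

Expand det(sI - A) for the 3×3 matrix.
p(s) = s^3 - s^2 + 3s - 25.
(Check: constant term = det(-A) = (-1)^3 det A = -25; coefficient of s^2 = -tr A = -1.)
The constant term is -25.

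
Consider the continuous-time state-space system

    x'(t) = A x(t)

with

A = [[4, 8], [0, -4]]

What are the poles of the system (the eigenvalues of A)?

det(sI - A) = s^2 - (tr A)s + det A, with tr A = 4 + (-4) = 0 and det A = 4·(-4) - 8·0 = -16 - 0 = -16.
So p(s) = det(sI - A) = s^2 - 16.
Factor s^2 - 16: two numbers with sum 0 and product -16 are 4 and -4, so s^2 - 16 = (s - 4)(s + 4).
Hence p(s) = (s - 4) (s + 4), with roots -4, 4.
At least one eigenvalue has non-negative real part, so the system is not asymptotically stable.

-4, 4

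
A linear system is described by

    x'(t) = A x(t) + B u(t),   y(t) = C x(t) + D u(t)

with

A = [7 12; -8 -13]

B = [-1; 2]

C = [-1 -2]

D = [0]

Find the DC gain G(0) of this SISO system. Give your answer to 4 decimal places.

G(0) = C(-A)^{-1}B + D = -C A^{-1} B + D.
det A = 5, so A^{-1} = (1/5)·adj(A) = [[-13/5, -12/5], [8/5, 7/5]]
A^{-1} B = [-11/5, 6/5]^T
C A^{-1} B = -1/5
G(0) = D - C A^{-1} B = 0 - (-1/5) = 1/5 ≈ 0.2000

0.2000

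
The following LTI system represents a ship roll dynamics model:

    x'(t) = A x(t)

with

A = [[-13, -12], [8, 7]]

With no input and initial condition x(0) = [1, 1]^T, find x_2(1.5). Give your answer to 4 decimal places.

1.1134

det(sI - A) = s^2 - (tr A)s + det A, with tr A = (-13) + 7 = -6 and det A = (-13)·7 - (-12)·8 = -91 - (-96) = 5.
So p(s) = det(sI - A) = s^2 + 6s + 5.
Factor s^2 + 6s + 5: two numbers with sum -6 and product 5 are -1 and -5, so s^2 + 6s + 5 = (s + 1)(s + 5).
Hence p(s) = (s + 1) (s + 5), with roots -5, -1.
The eigenvalues -5, -1 are distinct and real, so A is diagonalisable and x(t) = e^{At} x(0) = V diag(e^{λ_i t}) V^{-1} x(0), where the columns of V are the eigenvectors.
λ = -5: A - (-5)I = [[-8, -12], [8, 12]]. Row 1 gives (-8)·v1 + (-12)·v2 = 0, so take v_1 = [3, -2]^T.
λ = -1: A - (-1)I = [[-12, -12], [8, 8]]. Row 1 gives (-12)·v1 + (-12)·v2 = 0, so take v_2 = [-1, 1]^T.
V = [v_1 v_2] = [[3, -1], [-2, 1]] has det V = 1, so V^{-1} = adj(V)/det V = [[1, 1], [2, 3]].
Modal coordinates z(0) = V^{-1} x(0): 1·1 + 1·1 = 2; 2·1 + 3·1 = 5; so z(0) = [2, 5]^T.
x_2(t) = Σ_i (v_i)_2 · z_i(0) · e^{λ_i t} (row 2 of V times the modal terms).
x_2(1.5) = (-2)·2·e^{-5·1.5} + 1·5·e^{-1·1.5} = (-4)·0.000553 + 5·0.223130 = 1.1134.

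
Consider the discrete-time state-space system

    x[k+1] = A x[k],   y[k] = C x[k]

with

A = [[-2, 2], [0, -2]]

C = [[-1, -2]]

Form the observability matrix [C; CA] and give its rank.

2

CA = [[2, 2]]
Observability matrix O = [C; CA] = [[-1, -2], [2, 2]]
det(O) = (-1)·2 - (-2)·2 = -2 - (-4) = 2 ≠ 0, so rank(O) = 2.
rank(O) = 2 = n, so the pair (A, C) is completely observable.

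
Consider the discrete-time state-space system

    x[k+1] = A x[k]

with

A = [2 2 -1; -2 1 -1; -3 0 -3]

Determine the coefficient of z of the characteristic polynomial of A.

Expand det(zI - A) for the 3×3 matrix.
p(z) = z^3 - 6z + 15.
(Check: constant term = det(-A) = (-1)^3 det A = 15; coefficient of z^2 = -tr A = 0.)
The coefficient of z is -6.

-6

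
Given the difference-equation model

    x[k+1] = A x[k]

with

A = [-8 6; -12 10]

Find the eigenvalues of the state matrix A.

det(zI - A) = z^2 - (tr A)z + det A, with tr A = (-8) + 10 = 2 and det A = (-8)·10 - 6·(-12) = -80 - (-72) = -8.
So p(z) = det(zI - A) = z^2 - 2z - 8.
Factor z^2 - 2z - 8: two numbers with sum 2 and product -8 are 4 and -2, so z^2 - 2z - 8 = (z - 4)(z + 2).
Hence p(z) = (z - 4) (z + 2), with roots -2, 4.

-2, 4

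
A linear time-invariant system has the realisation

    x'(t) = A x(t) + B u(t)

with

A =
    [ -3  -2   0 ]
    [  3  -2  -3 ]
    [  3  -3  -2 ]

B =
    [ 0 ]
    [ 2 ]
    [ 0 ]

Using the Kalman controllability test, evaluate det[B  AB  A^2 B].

-144

AB = [[-4], [-4], [-6]]
A^2B = [[20], [14], [12]]
Controllability matrix C = [B  AB  A^2B] = [[0, -4, 20], [2, -4, 14], [0, -6, 12]]
Expanding along the first row, det(C) = 0·((-4)·12 - 14·(-6)) - (-4)·(2·12 - 14·0) + 20·(2·(-6) - (-4)·0) = 0·36 - (-4)·24 + 20·(-12) = -144
Since det(C) ≠ 0, rank(C) = 3 and the system is completely controllable.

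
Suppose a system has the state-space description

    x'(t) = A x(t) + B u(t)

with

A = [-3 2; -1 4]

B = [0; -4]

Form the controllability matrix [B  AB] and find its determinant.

AB = [[-8], [-16]]
Controllability matrix C = [B  AB] = [[0, -8], [-4, -16]]
det(C) = 0·(-16) - (-8)·(-4) = 0 - 32 = -32
Since det(C) ≠ 0, rank(C) = 2 and the system is completely controllable.

-32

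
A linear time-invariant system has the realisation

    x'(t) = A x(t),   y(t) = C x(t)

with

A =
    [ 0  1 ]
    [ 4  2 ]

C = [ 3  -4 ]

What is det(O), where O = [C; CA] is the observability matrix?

-79

CA = [[-16, -5]]
Observability matrix O = [C; CA] = [[3, -4], [-16, -5]]
det(O) = 3·(-5) - (-4)·(-16) = -15 - 64 = -79
Since det(O) ≠ 0, rank(O) = 2 and the system is completely observable.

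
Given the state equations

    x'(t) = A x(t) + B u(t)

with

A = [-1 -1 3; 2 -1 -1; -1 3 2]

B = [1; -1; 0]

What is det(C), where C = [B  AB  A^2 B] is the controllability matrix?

-53

AB = [[0], [3], [-4]]
A^2B = [[-15], [1], [1]]
Controllability matrix C = [B  AB  A^2B] = [[1, 0, -15], [-1, 3, 1], [0, -4, 1]]
Expanding along the first row, det(C) = 1·(3·1 - 1·(-4)) - 0·((-1)·1 - 1·0) + (-15)·((-1)·(-4) - 3·0) = 1·7 - 0·(-1) + (-15)·4 = -53
Since det(C) ≠ 0, rank(C) = 3 and the system is completely controllable.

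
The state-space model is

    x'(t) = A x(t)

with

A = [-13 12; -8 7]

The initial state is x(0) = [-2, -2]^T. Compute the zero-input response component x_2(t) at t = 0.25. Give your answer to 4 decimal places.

det(sI - A) = s^2 - (tr A)s + det A, with tr A = (-13) + 7 = -6 and det A = (-13)·7 - 12·(-8) = -91 - (-96) = 5.
So p(s) = det(sI - A) = s^2 + 6s + 5.
Factor s^2 + 6s + 5: two numbers with sum -6 and product 5 are -1 and -5, so s^2 + 6s + 5 = (s + 1)(s + 5).
Hence p(s) = (s + 1) (s + 5), with roots -5, -1.
The eigenvalues -5, -1 are distinct and real, so A is diagonalisable and x(t) = e^{At} x(0) = V diag(e^{λ_i t}) V^{-1} x(0), where the columns of V are the eigenvectors.
λ = -5: A - (-5)I = [[-8, 12], [-8, 12]]. Row 1 gives (-8)·v1 + 12·v2 = 0, so take v_1 = [3, 2]^T.
λ = -1: A - (-1)I = [[-12, 12], [-8, 8]]. Row 1 gives (-12)·v1 + 12·v2 = 0, so take v_2 = [1, 1]^T.
V = [v_1 v_2] = [[3, 1], [2, 1]] has det V = 1, so V^{-1} = adj(V)/det V = [[1, -1], [-2, 3]].
Modal coordinates z(0) = V^{-1} x(0): 1·(-2) + (-1)·(-2) = 0; (-2)·(-2) + 3·(-2) = -2; so z(0) = [0, -2]^T.
x_2(t) = Σ_i (v_i)_2 · z_i(0) · e^{λ_i t} (row 2 of V times the modal terms).
x_2(0.25) = 2·0·e^{-5·0.25} + 1·(-2)·e^{-1·0.25} = 0·0.286505 + (-2)·0.778801 = -1.5576.

-1.5576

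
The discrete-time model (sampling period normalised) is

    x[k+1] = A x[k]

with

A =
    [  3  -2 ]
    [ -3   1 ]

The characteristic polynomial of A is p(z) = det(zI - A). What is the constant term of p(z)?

-3

For a 2×2 matrix, det(zI - A) = z^2 - (tr A)z + det A.
tr A = 4, det A = -3.
So p(z) = z^2 - 4z - 3.
The constant term is -3.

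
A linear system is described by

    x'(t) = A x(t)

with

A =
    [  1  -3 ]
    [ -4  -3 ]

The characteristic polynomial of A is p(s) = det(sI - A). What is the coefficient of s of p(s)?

For a 2×2 matrix, det(sI - A) = s^2 - (tr A)s + det A.
tr A = -2, det A = -15.
So p(s) = s^2 + 2s - 15.
The coefficient of s is 2.

2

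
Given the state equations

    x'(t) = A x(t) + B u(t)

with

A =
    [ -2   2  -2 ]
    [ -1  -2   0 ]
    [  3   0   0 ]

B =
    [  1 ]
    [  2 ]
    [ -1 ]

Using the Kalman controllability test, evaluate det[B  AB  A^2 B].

AB = [[4], [-5], [3]]
A^2B = [[-24], [6], [12]]
Controllability matrix C = [B  AB  A^2B] = [[1, 4, -24], [2, -5, 6], [-1, 3, 12]]
Expanding along the first row, det(C) = 1·((-5)·12 - 6·3) - 4·(2·12 - 6·(-1)) + (-24)·(2·3 - (-5)·(-1)) = 1·(-78) - 4·30 + (-24)·1 = -222
Since det(C) ≠ 0, rank(C) = 3 and the system is completely controllable.

-222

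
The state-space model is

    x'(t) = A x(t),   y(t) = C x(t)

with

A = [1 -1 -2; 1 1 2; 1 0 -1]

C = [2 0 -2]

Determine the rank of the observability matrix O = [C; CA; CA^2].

CA = [[0, -2, -2]]
CA^2 = [[-4, -2, -2]]
Observability matrix O = [C; CA; CA^2] = [[2, 0, -2], [0, -2, -2], [-4, -2, -2]]
det(O) = 2·((-2)·(-2) - (-2)·(-2)) - 0·(0·(-2) - (-2)·(-4)) + (-2)·(0·(-2) - (-2)·(-4)) = 2·0 - 0·(-8) + (-2)·(-8) = 16 ≠ 0, so rank(O) = 3.
rank(O) = 3 = n, so the pair (A, C) is completely observable.

3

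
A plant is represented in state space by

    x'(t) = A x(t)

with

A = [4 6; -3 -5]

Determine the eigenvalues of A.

-2, 1

det(sI - A) = s^2 - (tr A)s + det A, with tr A = 4 + (-5) = -1 and det A = 4·(-5) - 6·(-3) = -20 - (-18) = -2.
So p(s) = det(sI - A) = s^2 + s - 2.
Factor s^2 + s - 2: two numbers with sum -1 and product -2 are 1 and -2, so s^2 + s - 2 = (s - 1)(s + 2).
Hence p(s) = (s - 1) (s + 2), with roots -2, 1.
At least one eigenvalue has non-negative real part, so the system is not asymptotically stable.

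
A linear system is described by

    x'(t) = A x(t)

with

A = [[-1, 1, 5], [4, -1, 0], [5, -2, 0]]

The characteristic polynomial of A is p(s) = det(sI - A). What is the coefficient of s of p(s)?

Expand det(sI - A) for the 3×3 matrix.
p(s) = s^3 + 2s^2 - 28s + 15.
(Check: constant term = det(-A) = (-1)^3 det A = 15; coefficient of s^2 = -tr A = 2.)
The coefficient of s is -28.

-28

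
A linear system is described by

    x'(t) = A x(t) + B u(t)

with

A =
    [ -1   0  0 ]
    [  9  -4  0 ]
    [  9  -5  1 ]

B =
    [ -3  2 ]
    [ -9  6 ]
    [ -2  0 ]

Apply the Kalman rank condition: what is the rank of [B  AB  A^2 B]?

2

AB = [[3, -2], [9, -6], [16, -12]]
A^2B = [[-3, 2], [-9, 6], [-2, 0]]
Controllability matrix C = [B  AB  A^2B] = [[-3, 2, 3, -2, -3, 2], [-9, 6, 9, -6, -9, 6], [-2, 0, 16, -12, -2, 0]]
The rows r1, r2, r3 of C are linearly dependent: -3·r1 + r2 = 0 (check each entry), so rank(C) ≤ 2.
The 2×2 minor from rows 1, 3, columns 1, 2 is (-3)·0 - 2·(-2) = 0 - (-4) = 4 ≠ 0, so rank(C) = 2.
rank(C) = 2 < n = 3, so the pair (A, B) is not completely controllable.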